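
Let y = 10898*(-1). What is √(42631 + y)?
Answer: √31733 ≈ 178.14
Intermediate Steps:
y = -10898
√(42631 + y) = √(42631 - 10898) = √31733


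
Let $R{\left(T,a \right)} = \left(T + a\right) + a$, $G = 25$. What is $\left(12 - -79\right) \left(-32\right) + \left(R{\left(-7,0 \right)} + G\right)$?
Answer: $-2894$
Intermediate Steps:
$R{\left(T,a \right)} = T + 2 a$
$\left(12 - -79\right) \left(-32\right) + \left(R{\left(-7,0 \right)} + G\right) = \left(12 - -79\right) \left(-32\right) + \left(\left(-7 + 2 \cdot 0\right) + 25\right) = \left(12 + 79\right) \left(-32\right) + \left(\left(-7 + 0\right) + 25\right) = 91 \left(-32\right) + \left(-7 + 25\right) = -2912 + 18 = -2894$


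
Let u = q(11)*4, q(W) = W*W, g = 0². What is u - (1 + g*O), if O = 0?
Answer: 483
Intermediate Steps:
g = 0
q(W) = W²
u = 484 (u = 11²*4 = 121*4 = 484)
u - (1 + g*O) = 484 - (1 + 0*0) = 484 - (1 + 0) = 484 - 1*1 = 484 - 1 = 483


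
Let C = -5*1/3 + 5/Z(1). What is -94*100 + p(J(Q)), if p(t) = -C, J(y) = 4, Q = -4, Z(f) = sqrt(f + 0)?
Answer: -28210/3 ≈ -9403.3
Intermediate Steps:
Z(f) = sqrt(f)
C = 10/3 (C = -5*1/3 + 5/(sqrt(1)) = -5*1/3 + 5/1 = -5/3 + 5*1 = -5/3 + 5 = 10/3 ≈ 3.3333)
p(t) = -10/3 (p(t) = -1*10/3 = -10/3)
-94*100 + p(J(Q)) = -94*100 - 10/3 = -9400 - 10/3 = -28210/3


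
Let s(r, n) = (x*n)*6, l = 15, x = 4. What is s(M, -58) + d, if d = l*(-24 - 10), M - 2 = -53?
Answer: -1902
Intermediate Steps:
M = -51 (M = 2 - 53 = -51)
s(r, n) = 24*n (s(r, n) = (4*n)*6 = 24*n)
d = -510 (d = 15*(-24 - 10) = 15*(-34) = -510)
s(M, -58) + d = 24*(-58) - 510 = -1392 - 510 = -1902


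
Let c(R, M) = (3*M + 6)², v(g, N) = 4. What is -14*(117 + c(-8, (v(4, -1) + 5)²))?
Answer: -869652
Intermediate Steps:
c(R, M) = (6 + 3*M)²
-14*(117 + c(-8, (v(4, -1) + 5)²)) = -14*(117 + 9*(2 + (4 + 5)²)²) = -14*(117 + 9*(2 + 9²)²) = -14*(117 + 9*(2 + 81)²) = -14*(117 + 9*83²) = -14*(117 + 9*6889) = -14*(117 + 62001) = -14*62118 = -869652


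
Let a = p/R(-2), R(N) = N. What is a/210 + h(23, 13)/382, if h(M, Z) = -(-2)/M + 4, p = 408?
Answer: -147717/153755 ≈ -0.96073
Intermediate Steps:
h(M, Z) = 4 + 2/M (h(M, Z) = 2/M + 4 = 4 + 2/M)
a = -204 (a = 408/(-2) = 408*(-½) = -204)
a/210 + h(23, 13)/382 = -204/210 + (4 + 2/23)/382 = -204*1/210 + (4 + 2*(1/23))*(1/382) = -34/35 + (4 + 2/23)*(1/382) = -34/35 + (94/23)*(1/382) = -34/35 + 47/4393 = -147717/153755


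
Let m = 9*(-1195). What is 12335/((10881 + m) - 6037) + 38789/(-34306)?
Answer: -652446289/202782766 ≈ -3.2175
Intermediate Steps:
m = -10755
12335/((10881 + m) - 6037) + 38789/(-34306) = 12335/((10881 - 10755) - 6037) + 38789/(-34306) = 12335/(126 - 6037) + 38789*(-1/34306) = 12335/(-5911) - 38789/34306 = 12335*(-1/5911) - 38789/34306 = -12335/5911 - 38789/34306 = -652446289/202782766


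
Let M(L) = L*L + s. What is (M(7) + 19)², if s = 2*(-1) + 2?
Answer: 4624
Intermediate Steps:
s = 0 (s = -2 + 2 = 0)
M(L) = L² (M(L) = L*L + 0 = L² + 0 = L²)
(M(7) + 19)² = (7² + 19)² = (49 + 19)² = 68² = 4624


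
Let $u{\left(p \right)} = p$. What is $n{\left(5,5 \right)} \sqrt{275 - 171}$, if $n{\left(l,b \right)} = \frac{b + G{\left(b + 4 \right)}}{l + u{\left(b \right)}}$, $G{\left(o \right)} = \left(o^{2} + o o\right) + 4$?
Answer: $\frac{171 \sqrt{26}}{5} \approx 174.39$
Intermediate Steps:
$G{\left(o \right)} = 4 + 2 o^{2}$ ($G{\left(o \right)} = \left(o^{2} + o^{2}\right) + 4 = 2 o^{2} + 4 = 4 + 2 o^{2}$)
$n{\left(l,b \right)} = \frac{4 + b + 2 \left(4 + b\right)^{2}}{b + l}$ ($n{\left(l,b \right)} = \frac{b + \left(4 + 2 \left(b + 4\right)^{2}\right)}{l + b} = \frac{b + \left(4 + 2 \left(4 + b\right)^{2}\right)}{b + l} = \frac{4 + b + 2 \left(4 + b\right)^{2}}{b + l}$)
$n{\left(5,5 \right)} \sqrt{275 - 171} = \frac{4 + 5 + 2 \left(4 + 5\right)^{2}}{5 + 5} \sqrt{275 - 171} = \frac{4 + 5 + 2 \cdot 9^{2}}{10} \sqrt{104} = \frac{4 + 5 + 2 \cdot 81}{10} \cdot 2 \sqrt{26} = \frac{4 + 5 + 162}{10} \cdot 2 \sqrt{26} = \frac{1}{10} \cdot 171 \cdot 2 \sqrt{26} = \frac{171 \cdot 2 \sqrt{26}}{10} = \frac{171 \sqrt{26}}{5}$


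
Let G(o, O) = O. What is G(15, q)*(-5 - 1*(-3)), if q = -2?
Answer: 4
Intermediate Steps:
G(15, q)*(-5 - 1*(-3)) = -2*(-5 - 1*(-3)) = -2*(-5 + 3) = -2*(-2) = 4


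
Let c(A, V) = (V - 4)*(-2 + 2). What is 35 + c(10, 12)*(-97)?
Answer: 35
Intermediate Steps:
c(A, V) = 0 (c(A, V) = (-4 + V)*0 = 0)
35 + c(10, 12)*(-97) = 35 + 0*(-97) = 35 + 0 = 35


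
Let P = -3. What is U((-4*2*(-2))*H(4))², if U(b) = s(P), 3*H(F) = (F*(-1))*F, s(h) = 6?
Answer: 36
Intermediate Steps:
H(F) = -F²/3 (H(F) = ((F*(-1))*F)/3 = ((-F)*F)/3 = (-F²)/3 = -F²/3)
U(b) = 6
U((-4*2*(-2))*H(4))² = 6² = 36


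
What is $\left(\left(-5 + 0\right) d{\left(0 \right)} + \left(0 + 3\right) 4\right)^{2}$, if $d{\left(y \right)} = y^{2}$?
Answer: $144$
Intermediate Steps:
$\left(\left(-5 + 0\right) d{\left(0 \right)} + \left(0 + 3\right) 4\right)^{2} = \left(\left(-5 + 0\right) 0^{2} + \left(0 + 3\right) 4\right)^{2} = \left(\left(-5\right) 0 + 3 \cdot 4\right)^{2} = \left(0 + 12\right)^{2} = 12^{2} = 144$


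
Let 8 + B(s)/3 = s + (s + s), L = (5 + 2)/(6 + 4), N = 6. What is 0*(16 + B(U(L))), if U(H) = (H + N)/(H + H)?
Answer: 0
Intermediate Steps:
L = 7/10 ≈ 0.70000
U(H) = (6 + H)/(2*H) (U(H) = (H + 6)/(H + H) = (6 + H)/((2*H)) = (6 + H)*(1/(2*H)) = (6 + H)/(2*H))
B(s) = -24 + 9*s (B(s) = -24 + 3*(s + (s + s)) = -24 + 3*(s + 2*s) = -24 + 3*(3*s) = -24 + 9*s)
0*(16 + B(U(L))) = 0*(16 + (-24 + 9*((6 + 7/10)/(2*(7/10))))) = 0*(16 + (-24 + 9*((½)*(10/7)*(67/10)))) = 0*(16 + (-24 + 9*(67/14))) = 0*(16 + (-24 + 603/14)) = 0*(16 + 267/14) = 0*(491/14) = 0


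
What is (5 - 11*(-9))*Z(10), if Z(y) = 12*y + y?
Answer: 13520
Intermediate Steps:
Z(y) = 13*y
(5 - 11*(-9))*Z(10) = (5 - 11*(-9))*(13*10) = (5 + 99)*130 = 104*130 = 13520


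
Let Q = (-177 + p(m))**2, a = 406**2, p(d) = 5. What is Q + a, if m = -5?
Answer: 194420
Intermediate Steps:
a = 164836
Q = 29584 (Q = (-177 + 5)**2 = (-172)**2 = 29584)
Q + a = 29584 + 164836 = 194420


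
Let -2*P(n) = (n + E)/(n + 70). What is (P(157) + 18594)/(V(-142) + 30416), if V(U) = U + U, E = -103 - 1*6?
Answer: 703469/1139994 ≈ 0.61708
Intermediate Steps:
E = -109 (E = -103 - 6 = -109)
V(U) = 2*U
P(n) = -(-109 + n)/(2*(70 + n)) (P(n) = -(n - 109)/(2*(n + 70)) = -(-109 + n)/(2*(70 + n)))
(P(157) + 18594)/(V(-142) + 30416) = ((109 - 1*157)/(2*(70 + 157)) + 18594)/(2*(-142) + 30416) = ((½)*(109 - 157)/227 + 18594)/(-284 + 30416) = ((½)*(1/227)*(-48) + 18594)/30132 = (-24/227 + 18594)*(1/30132) = (4220814/227)*(1/30132) = 703469/1139994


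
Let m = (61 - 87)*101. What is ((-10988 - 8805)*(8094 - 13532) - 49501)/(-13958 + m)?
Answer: -35861611/5528 ≈ -6487.3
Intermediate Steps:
m = -2626 (m = -26*101 = -2626)
((-10988 - 8805)*(8094 - 13532) - 49501)/(-13958 + m) = ((-10988 - 8805)*(8094 - 13532) - 49501)/(-13958 - 2626) = (-19793*(-5438) - 49501)/(-16584) = (107634334 - 49501)*(-1/16584) = 107584833*(-1/16584) = -35861611/5528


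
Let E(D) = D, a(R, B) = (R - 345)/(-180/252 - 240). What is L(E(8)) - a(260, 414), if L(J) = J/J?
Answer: 218/337 ≈ 0.64688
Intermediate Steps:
a(R, B) = 483/337 - 7*R/1685 (a(R, B) = (-345 + R)/(-180*1/252 - 240) = (-345 + R)/(-5/7 - 240) = (-345 + R)/(-1685/7) = (-345 + R)*(-7/1685) = 483/337 - 7*R/1685)
L(J) = 1
L(E(8)) - a(260, 414) = 1 - (483/337 - 7/1685*260) = 1 - (483/337 - 364/337) = 1 - 1*119/337 = 1 - 119/337 = 218/337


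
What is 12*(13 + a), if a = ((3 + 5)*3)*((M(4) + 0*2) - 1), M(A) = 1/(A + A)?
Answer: -96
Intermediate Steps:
M(A) = 1/(2*A)
a = -21 (a = ((3 + 5)*3)*(((½)/4 + 0*2) - 1) = (8*3)*(((½)*(¼) + 0) - 1) = 24*((⅛ + 0) - 1) = 24*(⅛ - 1) = 24*(-7/8) = -21)
12*(13 + a) = 12*(13 - 21) = 12*(-8) = -96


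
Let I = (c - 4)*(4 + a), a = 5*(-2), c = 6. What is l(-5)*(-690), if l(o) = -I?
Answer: -8280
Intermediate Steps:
a = -10
I = -12 (I = (6 - 4)*(4 - 10) = 2*(-6) = -12)
l(o) = 12 (l(o) = -1*(-12) = 12)
l(-5)*(-690) = 12*(-690) = -8280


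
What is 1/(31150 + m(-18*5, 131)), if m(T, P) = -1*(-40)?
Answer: 1/31190 ≈ 3.2062e-5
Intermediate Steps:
m(T, P) = 40
1/(31150 + m(-18*5, 131)) = 1/(31150 + 40) = 1/31190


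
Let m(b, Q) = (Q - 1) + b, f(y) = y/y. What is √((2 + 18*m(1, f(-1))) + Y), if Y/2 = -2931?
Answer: I*√5842 ≈ 76.433*I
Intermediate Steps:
f(y) = 1
m(b, Q) = -1 + Q + b (m(b, Q) = (-1 + Q) + b = -1 + Q + b)
Y = -5862 (Y = 2*(-2931) = -5862)
√((2 + 18*m(1, f(-1))) + Y) = √((2 + 18*(-1 + 1 + 1)) - 5862) = √((2 + 18*1) - 5862) = √((2 + 18) - 5862) = √(20 - 5862) = √(-5842) = I*√5842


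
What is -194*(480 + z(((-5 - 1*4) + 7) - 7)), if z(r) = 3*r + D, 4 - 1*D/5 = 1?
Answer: -90792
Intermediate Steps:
D = 15 (D = 20 - 5*1 = 20 - 5 = 15)
z(r) = 15 + 3*r (z(r) = 3*r + 15 = 15 + 3*r)
-194*(480 + z(((-5 - 1*4) + 7) - 7)) = -194*(480 + (15 + 3*(((-5 - 1*4) + 7) - 7))) = -194*(480 + (15 + 3*(((-5 - 4) + 7) - 7))) = -194*(480 + (15 + 3*((-9 + 7) - 7))) = -194*(480 + (15 + 3*(-2 - 7))) = -194*(480 + (15 + 3*(-9))) = -194*(480 + (15 - 27)) = -194*(480 - 12) = -194*468 = -90792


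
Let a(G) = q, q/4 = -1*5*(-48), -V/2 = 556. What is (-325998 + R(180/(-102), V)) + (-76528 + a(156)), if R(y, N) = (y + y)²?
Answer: -116048974/289 ≈ -4.0155e+5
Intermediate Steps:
V = -1112 (V = -2*556 = -1112)
q = 960 (q = 4*(-1*5*(-48)) = 4*(-5*(-48)) = 4*240 = 960)
a(G) = 960
R(y, N) = 4*y² (R(y, N) = (2*y)² = 4*y²)
(-325998 + R(180/(-102), V)) + (-76528 + a(156)) = (-325998 + 4*(180/(-102))²) + (-76528 + 960) = (-325998 + 4*(180*(-1/102))²) - 75568 = (-325998 + 4*(-30/17)²) - 75568 = (-325998 + 4*(900/289)) - 75568 = (-325998 + 3600/289) - 75568 = -94209822/289 - 75568 = -116048974/289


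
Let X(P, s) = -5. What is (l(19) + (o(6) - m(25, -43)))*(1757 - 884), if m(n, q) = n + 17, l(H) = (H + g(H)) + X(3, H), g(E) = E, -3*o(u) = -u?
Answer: -6111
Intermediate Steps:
o(u) = u/3 (o(u) = -(-1)*u/3 = u/3)
l(H) = -5 + 2*H (l(H) = (H + H) - 5 = 2*H - 5 = -5 + 2*H)
m(n, q) = 17 + n
(l(19) + (o(6) - m(25, -43)))*(1757 - 884) = ((-5 + 2*19) + ((⅓)*6 - (17 + 25)))*(1757 - 884) = ((-5 + 38) + (2 - 1*42))*873 = (33 + (2 - 42))*873 = (33 - 40)*873 = -7*873 = -6111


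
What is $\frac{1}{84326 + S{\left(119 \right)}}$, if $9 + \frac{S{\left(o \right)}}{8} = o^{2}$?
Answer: $\frac{1}{197542} \approx 5.0622 \cdot 10^{-6}$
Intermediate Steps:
$S{\left(o \right)} = -72 + 8 o^{2}$
$\frac{1}{84326 + S{\left(119 \right)}} = \frac{1}{84326 - \left(72 - 8 \cdot 119^{2}\right)} = \frac{1}{84326 + \left(-72 + 8 \cdot 14161\right)} = \frac{1}{84326 + \left(-72 + 113288\right)} = \frac{1}{84326 + 113216} = \frac{1}{197542}$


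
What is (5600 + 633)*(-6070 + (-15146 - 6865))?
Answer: -175028873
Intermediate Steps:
(5600 + 633)*(-6070 + (-15146 - 6865)) = 6233*(-6070 - 22011) = 6233*(-28081) = -175028873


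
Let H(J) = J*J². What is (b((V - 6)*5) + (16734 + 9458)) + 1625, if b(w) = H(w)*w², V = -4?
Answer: -312472183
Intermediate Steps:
H(J) = J³
b(w) = w⁵ (b(w) = w³*w² = w⁵)
(b((V - 6)*5) + (16734 + 9458)) + 1625 = (((-4 - 6)*5)⁵ + (16734 + 9458)) + 1625 = ((-10*5)⁵ + 26192) + 1625 = ((-50)⁵ + 26192) + 1625 = (-312500000 + 26192) + 1625 = -312473808 + 1625 = -312472183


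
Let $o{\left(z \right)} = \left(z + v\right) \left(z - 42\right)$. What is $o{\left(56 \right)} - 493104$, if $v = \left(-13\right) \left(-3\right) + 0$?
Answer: $-491774$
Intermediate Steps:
$v = 39$ ($v = 39 + 0 = 39$)
$o{\left(z \right)} = \left(-42 + z\right) \left(39 + z\right)$ ($o{\left(z \right)} = \left(z + 39\right) \left(z - 42\right) = \left(39 + z\right) \left(-42 + z\right) = \left(-42 + z\right) \left(39 + z\right)$)
$o{\left(56 \right)} - 493104 = \left(-1638 + 56^{2} - 168\right) - 493104 = \left(-1638 + 3136 - 168\right) - 493104 = 1330 - 493104 = -491774$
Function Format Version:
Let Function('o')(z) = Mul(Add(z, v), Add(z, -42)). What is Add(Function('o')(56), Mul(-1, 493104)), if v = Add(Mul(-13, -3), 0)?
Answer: -491774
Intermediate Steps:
v = 39 (v = Add(39, 0) = 39)
Function('o')(z) = Mul(Add(-42, z), Add(39, z)) (Function('o')(z) = Mul(Add(z, 39), Add(z, -42)) = Mul(Add(39, z), Add(-42, z)) = Mul(Add(-42, z), Add(39, z)))
Add(Function('o')(56), Mul(-1, 493104)) = Add(Add(-1638, Pow(56, 2), Mul(-3, 56)), Mul(-1, 493104)) = Add(Add(-1638, 3136, -168), -493104) = Add(1330, -493104) = -491774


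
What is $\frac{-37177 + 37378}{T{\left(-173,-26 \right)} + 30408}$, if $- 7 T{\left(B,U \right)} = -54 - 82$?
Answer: $\frac{1407}{212992} \approx 0.0066059$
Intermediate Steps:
$T{\left(B,U \right)} = \frac{136}{7}$ ($T{\left(B,U \right)} = - \frac{-54 - 82}{7} = \left(- \frac{1}{7}\right) \left(-136\right) = \frac{136}{7}$)
$\frac{-37177 + 37378}{T{\left(-173,-26 \right)} + 30408} = \frac{-37177 + 37378}{\frac{136}{7} + 30408} = \frac{201}{\frac{212992}{7}} = 201 \cdot \frac{7}{212992} = \frac{1407}{212992}$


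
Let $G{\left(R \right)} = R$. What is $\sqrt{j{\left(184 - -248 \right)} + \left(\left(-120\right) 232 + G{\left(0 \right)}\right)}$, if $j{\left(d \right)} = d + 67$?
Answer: $i \sqrt{27341} \approx 165.35 i$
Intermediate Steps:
$j{\left(d \right)} = 67 + d$
$\sqrt{j{\left(184 - -248 \right)} + \left(\left(-120\right) 232 + G{\left(0 \right)}\right)} = \sqrt{\left(67 + \left(184 - -248\right)\right) + \left(\left(-120\right) 232 + 0\right)} = \sqrt{\left(67 + \left(184 + 248\right)\right) + \left(-27840 + 0\right)} = \sqrt{\left(67 + 432\right) - 27840} = \sqrt{499 - 27840} = \sqrt{-27341} = i \sqrt{27341}$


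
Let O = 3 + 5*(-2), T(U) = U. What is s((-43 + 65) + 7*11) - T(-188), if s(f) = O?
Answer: 181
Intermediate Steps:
O = -7 (O = 3 - 10 = -7)
s(f) = -7
s((-43 + 65) + 7*11) - T(-188) = -7 - 1*(-188) = -7 + 188 = 181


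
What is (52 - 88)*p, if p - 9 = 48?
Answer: -2052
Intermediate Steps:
p = 57 (p = 9 + 48 = 57)
(52 - 88)*p = (52 - 88)*57 = -36*57 = -2052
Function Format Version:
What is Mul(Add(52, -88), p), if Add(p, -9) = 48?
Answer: -2052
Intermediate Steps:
p = 57 (p = Add(9, 48) = 57)
Mul(Add(52, -88), p) = Mul(Add(52, -88), 57) = Mul(-36, 57) = -2052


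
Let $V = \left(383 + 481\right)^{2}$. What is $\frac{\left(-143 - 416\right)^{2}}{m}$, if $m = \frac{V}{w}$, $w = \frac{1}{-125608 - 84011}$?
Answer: $- \frac{312481}{156479745024} \approx -1.9969 \cdot 10^{-6}$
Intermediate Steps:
$V = 746496$ ($V = 864^{2} = 746496$)
$w = - \frac{1}{209619}$ ($w = \frac{1}{-209619} = - \frac{1}{209619} \approx -4.7706 \cdot 10^{-6}$)
$m = -156479745024$ ($m = \frac{746496}{- \frac{1}{209619}} = 746496 \left(-209619\right) = -156479745024$)
$\frac{\left(-143 - 416\right)^{2}}{m} = \frac{\left(-143 - 416\right)^{2}}{-156479745024} = \left(-559\right)^{2} \left(- \frac{1}{156479745024}\right) = 312481 \left(- \frac{1}{156479745024}\right) = - \frac{312481}{156479745024}$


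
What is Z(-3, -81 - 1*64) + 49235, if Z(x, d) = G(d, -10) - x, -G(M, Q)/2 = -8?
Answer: 49254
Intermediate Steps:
G(M, Q) = 16 (G(M, Q) = -2*(-8) = 16)
Z(x, d) = 16 - x
Z(-3, -81 - 1*64) + 49235 = (16 - 1*(-3)) + 49235 = (16 + 3) + 49235 = 19 + 49235 = 49254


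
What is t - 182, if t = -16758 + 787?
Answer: -16153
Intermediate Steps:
t = -15971
t - 182 = -15971 - 182 = -16153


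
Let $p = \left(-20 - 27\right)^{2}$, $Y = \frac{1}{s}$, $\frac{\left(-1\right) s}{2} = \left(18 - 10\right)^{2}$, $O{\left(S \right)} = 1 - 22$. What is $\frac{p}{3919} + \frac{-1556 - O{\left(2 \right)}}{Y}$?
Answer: $\frac{770007329}{3919} \approx 1.9648 \cdot 10^{5}$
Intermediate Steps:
$O{\left(S \right)} = -21$
$s = -128$ ($s = - 2 \left(18 - 10\right)^{2} = - 2 \cdot 8^{2} = \left(-2\right) 64 = -128$)
$Y = - \frac{1}{128}$ ($Y = \frac{1}{-128} = - \frac{1}{128} \approx -0.0078125$)
$p = 2209$ ($p = \left(-47\right)^{2} = 2209$)
$\frac{p}{3919} + \frac{-1556 - O{\left(2 \right)}}{Y} = \frac{2209}{3919} + \frac{-1556 - -21}{- \frac{1}{128}} = 2209 \cdot \frac{1}{3919} + \left(-1556 + 21\right) \left(-128\right) = \frac{2209}{3919} - -196480 = \frac{2209}{3919} + 196480 = \frac{770007329}{3919}$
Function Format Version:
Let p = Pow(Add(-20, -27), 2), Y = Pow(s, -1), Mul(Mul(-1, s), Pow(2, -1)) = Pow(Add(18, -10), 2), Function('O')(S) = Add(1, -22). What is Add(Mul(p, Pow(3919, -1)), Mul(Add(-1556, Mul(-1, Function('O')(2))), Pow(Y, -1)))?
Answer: Rational(770007329, 3919) ≈ 1.9648e+5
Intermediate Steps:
Function('O')(S) = -21
s = -128 (s = Mul(-2, Pow(Add(18, -10), 2)) = Mul(-2, Pow(8, 2)) = Mul(-2, 64) = -128)
Y = Rational(-1, 128) (Y = Pow(-128, -1) = Rational(-1, 128) ≈ -0.0078125)
p = 2209 (p = Pow(-47, 2) = 2209)
Add(Mul(p, Pow(3919, -1)), Mul(Add(-1556, Mul(-1, Function('O')(2))), Pow(Y, -1))) = Add(Mul(2209, Pow(3919, -1)), Mul(Add(-1556, Mul(-1, -21)), Pow(Rational(-1, 128), -1))) = Add(Mul(2209, Rational(1, 3919)), Mul(Add(-1556, 21), -128)) = Add(Rational(2209, 3919), Mul(-1535, -128)) = Add(Rational(2209, 3919), 196480) = Rational(770007329, 3919)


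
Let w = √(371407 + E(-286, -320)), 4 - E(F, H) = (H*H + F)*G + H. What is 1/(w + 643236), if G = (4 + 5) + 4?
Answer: 643236/413753507447 - I*√955751/413753507447 ≈ 1.5546e-6 - 2.3628e-9*I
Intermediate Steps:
G = 13 (G = 9 + 4 = 13)
E(F, H) = 4 - H - 13*F - 13*H² (E(F, H) = 4 - ((H*H + F)*13 + H) = 4 - ((H² + F)*13 + H) = 4 - ((F + H²)*13 + H) = 4 - ((13*F + 13*H²) + H) = 4 - (H + 13*F + 13*H²) = 4 + (-H - 13*F - 13*H²) = 4 - H - 13*F - 13*H²)
w = I*√955751 (w = √(371407 + (4 - 1*(-320) - 13*(-286) - 13*(-320)²)) = √(371407 + (4 + 320 + 3718 - 13*102400)) = √(371407 + (4 + 320 + 3718 - 1331200)) = √(371407 - 1327158) = √(-955751) = I*√955751 ≈ 977.63*I)
1/(w + 643236) = 1/(I*√955751 + 643236) = 1/(643236 + I*√955751)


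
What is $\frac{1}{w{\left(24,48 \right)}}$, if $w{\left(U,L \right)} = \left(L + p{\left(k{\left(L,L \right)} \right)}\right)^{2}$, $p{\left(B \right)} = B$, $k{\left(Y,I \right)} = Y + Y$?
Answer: $\frac{1}{20736} \approx 4.8225 \cdot 10^{-5}$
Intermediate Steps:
$k{\left(Y,I \right)} = 2 Y$
$w{\left(U,L \right)} = 9 L^{2}$ ($w{\left(U,L \right)} = \left(L + 2 L\right)^{2} = \left(3 L\right)^{2} = 9 L^{2}$)
$\frac{1}{w{\left(24,48 \right)}} = \frac{1}{9 \cdot 48^{2}} = \frac{1}{9 \cdot 2304} = \frac{1}{20736}$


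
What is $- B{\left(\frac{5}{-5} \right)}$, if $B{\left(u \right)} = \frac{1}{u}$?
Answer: $1$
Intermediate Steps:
$- B{\left(\frac{5}{-5} \right)} = - \frac{1}{5 \frac{1}{-5}} = - \frac{1}{5 \left(- \frac{1}{5}\right)} = - \frac{1}{-1} = \left(-1\right) \left(-1\right) = 1$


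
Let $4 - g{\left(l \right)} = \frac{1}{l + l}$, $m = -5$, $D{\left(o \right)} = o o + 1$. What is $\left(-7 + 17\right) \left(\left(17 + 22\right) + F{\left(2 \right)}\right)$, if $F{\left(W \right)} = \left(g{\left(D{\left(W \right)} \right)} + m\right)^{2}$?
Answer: $\frac{4021}{10} \approx 402.1$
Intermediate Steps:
$D{\left(o \right)} = 1 + o^{2}$ ($D{\left(o \right)} = o^{2} + 1 = 1 + o^{2}$)
$g{\left(l \right)} = 4 - \frac{1}{2 l}$ ($g{\left(l \right)} = 4 - \frac{1}{l + l} = 4 - \frac{1}{2 l}$)
$F{\left(W \right)} = \left(-1 - \frac{1}{2 \left(1 + W^{2}\right)}\right)^{2}$ ($F{\left(W \right)} = \left(\left(4 - \frac{1}{2 \left(1 + W^{2}\right)}\right) - 5\right)^{2} = \left(-1 - \frac{1}{2 \left(1 + W^{2}\right)}\right)^{2}$)
$\left(-7 + 17\right) \left(\left(17 + 22\right) + F{\left(2 \right)}\right) = \left(-7 + 17\right) \left(\left(17 + 22\right) + \frac{\left(3 + 2 \cdot 2^{2}\right)^{2}}{4 \left(1 + 2^{2}\right)^{2}}\right) = 10 \left(39 + \frac{\left(3 + 2 \cdot 4\right)^{2}}{4 \left(1 + 4\right)^{2}}\right) = 10 \left(39 + \frac{\left(3 + 8\right)^{2}}{4 \cdot 25}\right) = 10 \left(39 + \frac{1}{4} \cdot \frac{1}{25} \cdot 11^{2}\right) = 10 \left(39 + \frac{1}{4} \cdot \frac{1}{25} \cdot 121\right) = 10 \left(39 + \frac{121}{100}\right) = 10 \cdot \frac{4021}{100} = \frac{4021}{10}$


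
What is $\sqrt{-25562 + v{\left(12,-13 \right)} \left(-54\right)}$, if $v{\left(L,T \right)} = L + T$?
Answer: $2 i \sqrt{6377} \approx 159.71 i$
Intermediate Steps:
$\sqrt{-25562 + v{\left(12,-13 \right)} \left(-54\right)} = \sqrt{-25562 + \left(12 - 13\right) \left(-54\right)} = \sqrt{-25562 - -54} = \sqrt{-25562 + 54} = \sqrt{-25508} = 2 i \sqrt{6377}$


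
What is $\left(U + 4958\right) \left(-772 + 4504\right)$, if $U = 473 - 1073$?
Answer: $16264056$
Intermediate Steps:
$U = -600$
$\left(U + 4958\right) \left(-772 + 4504\right) = \left(-600 + 4958\right) \left(-772 + 4504\right) = 4358 \cdot 3732 = 16264056$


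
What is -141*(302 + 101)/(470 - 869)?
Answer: 18941/133 ≈ 142.41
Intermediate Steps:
-141*(302 + 101)/(470 - 869) = -56823/(-399) = -56823*(-1)/399 = -141*(-403/399) = 18941/133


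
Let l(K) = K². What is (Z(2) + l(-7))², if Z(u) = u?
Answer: 2601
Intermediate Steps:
(Z(2) + l(-7))² = (2 + (-7)²)² = (2 + 49)² = 51² = 2601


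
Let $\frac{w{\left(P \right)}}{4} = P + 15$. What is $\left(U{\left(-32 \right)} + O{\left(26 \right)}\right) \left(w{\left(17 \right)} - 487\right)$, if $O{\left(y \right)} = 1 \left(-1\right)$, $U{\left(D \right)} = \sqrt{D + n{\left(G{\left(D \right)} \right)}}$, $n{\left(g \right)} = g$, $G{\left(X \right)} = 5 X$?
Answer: $359 - 2872 i \sqrt{3} \approx 359.0 - 4974.5 i$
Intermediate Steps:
$w{\left(P \right)} = 60 + 4 P$ ($w{\left(P \right)} = 4 \left(P + 15\right) = 4 \left(15 + P\right) = 60 + 4 P$)
$U{\left(D \right)} = \sqrt{6} \sqrt{D}$ ($U{\left(D \right)} = \sqrt{D + 5 D} = \sqrt{6 D} = \sqrt{6} \sqrt{D}$)
$O{\left(y \right)} = -1$
$\left(U{\left(-32 \right)} + O{\left(26 \right)}\right) \left(w{\left(17 \right)} - 487\right) = \left(\sqrt{6} \sqrt{-32} - 1\right) \left(\left(60 + 4 \cdot 17\right) - 487\right) = \left(\sqrt{6} \cdot 4 i \sqrt{2} - 1\right) \left(\left(60 + 68\right) - 487\right) = \left(8 i \sqrt{3} - 1\right) \left(128 - 487\right) = \left(-1 + 8 i \sqrt{3}\right) \left(-359\right) = 359 - 2872 i \sqrt{3}$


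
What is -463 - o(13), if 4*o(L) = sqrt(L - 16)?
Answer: -463 - I*sqrt(3)/4 ≈ -463.0 - 0.43301*I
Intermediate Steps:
o(L) = sqrt(-16 + L)/4 (o(L) = sqrt(L - 16)/4 = sqrt(-16 + L)/4)
-463 - o(13) = -463 - sqrt(-16 + 13)/4 = -463 - sqrt(-3)/4 = -463 - I*sqrt(3)/4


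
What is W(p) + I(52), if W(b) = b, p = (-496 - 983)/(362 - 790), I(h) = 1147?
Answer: 492395/428 ≈ 1150.5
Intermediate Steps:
p = 1479/428 (p = -1479/(-428) = -1479*(-1/428) = 1479/428 ≈ 3.4556)
W(p) + I(52) = 1479/428 + 1147 = 492395/428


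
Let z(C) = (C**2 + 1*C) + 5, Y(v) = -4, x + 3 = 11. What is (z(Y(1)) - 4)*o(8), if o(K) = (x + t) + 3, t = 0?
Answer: 143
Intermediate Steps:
x = 8 (x = -3 + 11 = 8)
z(C) = 5 + C + C**2 (z(C) = (C**2 + C) + 5 = (C + C**2) + 5 = 5 + C + C**2)
o(K) = 11 (o(K) = (8 + 0) + 3 = 8 + 3 = 11)
(z(Y(1)) - 4)*o(8) = ((5 - 4 + (-4)**2) - 4)*11 = ((5 - 4 + 16) - 4)*11 = (17 - 4)*11 = 13*11 = 143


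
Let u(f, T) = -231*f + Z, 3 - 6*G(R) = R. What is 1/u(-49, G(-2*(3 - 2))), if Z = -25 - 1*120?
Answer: 1/11174 ≈ 8.9493e-5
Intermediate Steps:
Z = -145 (Z = -25 - 120 = -145)
G(R) = ½ - R/6
u(f, T) = -145 - 231*f (u(f, T) = -231*f - 145 = -145 - 231*f)
1/u(-49, G(-2*(3 - 2))) = 1/(-145 - 231*(-49)) = 1/(-145 + 11319) = 1/11174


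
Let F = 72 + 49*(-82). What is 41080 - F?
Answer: 45026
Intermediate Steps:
F = -3946 (F = 72 - 4018 = -3946)
41080 - F = 41080 - 1*(-3946) = 41080 + 3946 = 45026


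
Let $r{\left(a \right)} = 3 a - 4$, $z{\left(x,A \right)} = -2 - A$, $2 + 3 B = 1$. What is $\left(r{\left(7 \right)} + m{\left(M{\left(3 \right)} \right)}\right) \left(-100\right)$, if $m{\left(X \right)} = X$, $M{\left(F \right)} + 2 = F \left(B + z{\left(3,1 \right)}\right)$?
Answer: $-500$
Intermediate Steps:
$B = - \frac{1}{3}$ ($B = - \frac{2}{3} + \frac{1}{3} \cdot 1 = - \frac{2}{3} + \frac{1}{3} = - \frac{1}{3} \approx -0.33333$)
$r{\left(a \right)} = -4 + 3 a$
$M{\left(F \right)} = -2 - \frac{10 F}{3}$ ($M{\left(F \right)} = -2 + F \left(- \frac{1}{3} - 3\right) = -2 + F \left(- \frac{10}{3}\right) = -2 - \frac{10 F}{3}$)
$\left(r{\left(7 \right)} + m{\left(M{\left(3 \right)} \right)}\right) \left(-100\right) = \left(\left(-4 + 3 \cdot 7\right) - 12\right) \left(-100\right) = \left(\left(-4 + 21\right) - 12\right) \left(-100\right) = \left(17 - 12\right) \left(-100\right) = 5 \left(-100\right) = -500$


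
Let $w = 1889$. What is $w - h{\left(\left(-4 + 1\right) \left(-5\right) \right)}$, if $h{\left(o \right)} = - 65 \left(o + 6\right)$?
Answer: $3254$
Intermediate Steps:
$h{\left(o \right)} = -390 - 65 o$ ($h{\left(o \right)} = - 65 \left(6 + o\right) = -390 - 65 o$)
$w - h{\left(\left(-4 + 1\right) \left(-5\right) \right)} = 1889 - \left(-390 - 65 \left(-4 + 1\right) \left(-5\right)\right) = 1889 - \left(-390 - 65 \left(\left(-3\right) \left(-5\right)\right)\right) = 1889 - \left(-390 - 975\right) = 1889 - -1365 = 1889 + 1365 = 3254$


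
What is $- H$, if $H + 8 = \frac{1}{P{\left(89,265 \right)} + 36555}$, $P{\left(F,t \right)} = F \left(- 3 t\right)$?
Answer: $\frac{273601}{34200} \approx 8.0$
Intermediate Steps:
$P{\left(F,t \right)} = - 3 F t$
$H = - \frac{273601}{34200}$ ($H = -8 + \frac{1}{\left(-3\right) 89 \cdot 265 + 36555} = -8 + \frac{1}{-70755 + 36555} = -8 + \frac{1}{-34200} = -8 - \frac{1}{34200} = - \frac{273601}{34200} \approx -8.0$)
$- H = \left(-1\right) \left(- \frac{273601}{34200}\right) = \frac{273601}{34200}$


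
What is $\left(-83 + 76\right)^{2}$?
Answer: $49$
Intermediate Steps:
$\left(-83 + 76\right)^{2} = \left(-7\right)^{2} = 49$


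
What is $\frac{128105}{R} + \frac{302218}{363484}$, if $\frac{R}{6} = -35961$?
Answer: $\frac{2330531396}{9803436093} \approx 0.23773$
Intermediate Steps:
$R = -215766$ ($R = 6 \left(-35961\right) = -215766$)
$\frac{128105}{R} + \frac{302218}{363484} = \frac{128105}{-215766} + \frac{302218}{363484} = 128105 \left(- \frac{1}{215766}\right) + 302218 \cdot \frac{1}{363484} = - \frac{128105}{215766} + \frac{151109}{181742} = \frac{2330531396}{9803436093}$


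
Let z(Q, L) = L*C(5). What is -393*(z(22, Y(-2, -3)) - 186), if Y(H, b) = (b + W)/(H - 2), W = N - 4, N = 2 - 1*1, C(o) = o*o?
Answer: 116721/2 ≈ 58361.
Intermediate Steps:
C(o) = o²
N = 1 (N = 2 - 1 = 1)
W = -3 (W = 1 - 4 = -3)
Y(H, b) = (-3 + b)/(-2 + H) (Y(H, b) = (b - 3)/(H - 2) = (-3 + b)/(-2 + H))
z(Q, L) = 25*L (z(Q, L) = L*5² = L*25 = 25*L)
-393*(z(22, Y(-2, -3)) - 186) = -393*(25*((-3 - 3)/(-2 - 2)) - 186) = -393*(25*(-6/(-4)) - 186) = -393*(25*(-¼*(-6)) - 186) = -393*(25*(3/2) - 186) = -393*(75/2 - 186) = -393*(-297/2) = 116721/2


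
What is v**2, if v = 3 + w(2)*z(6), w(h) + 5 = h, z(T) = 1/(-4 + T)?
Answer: 9/4 ≈ 2.2500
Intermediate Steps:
w(h) = -5 + h
v = 3/2 (v = 3 + (-5 + 2)/(-4 + 6) = 3 - 3/2 = 3/2 ≈ 1.5000)
v**2 = (3/2)**2 = 9/4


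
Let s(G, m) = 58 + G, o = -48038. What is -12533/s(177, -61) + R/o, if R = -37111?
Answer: -593339169/11288930 ≈ -52.559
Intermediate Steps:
-12533/s(177, -61) + R/o = -12533/(58 + 177) - 37111/(-48038) = -12533/235 - 37111*(-1/48038) = -12533*1/235 + 37111/48038 = -12533/235 + 37111/48038 = -593339169/11288930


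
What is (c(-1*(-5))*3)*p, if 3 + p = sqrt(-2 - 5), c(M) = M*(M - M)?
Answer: 0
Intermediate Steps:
c(M) = 0 (c(M) = M*0 = 0)
p = -3 + I*sqrt(7) (p = -3 + sqrt(-2 - 5) = -3 + sqrt(-7) = -3 + I*sqrt(7) ≈ -3.0 + 2.6458*I)
(c(-1*(-5))*3)*p = (0*3)*(-3 + I*sqrt(7)) = 0*(-3 + I*sqrt(7)) = 0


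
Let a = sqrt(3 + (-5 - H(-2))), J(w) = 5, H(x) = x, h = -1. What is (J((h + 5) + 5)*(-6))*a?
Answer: 0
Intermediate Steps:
a = 0 (a = sqrt(3 + (-5 - 1*(-2))) = sqrt(3 + (-5 + 2)) = sqrt(3 - 3) = sqrt(0) = 0)
(J((h + 5) + 5)*(-6))*a = (5*(-6))*0 = -30*0 = 0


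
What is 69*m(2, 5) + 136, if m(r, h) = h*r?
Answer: 826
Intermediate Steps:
69*m(2, 5) + 136 = 69*(5*2) + 136 = 69*10 + 136 = 690 + 136 = 826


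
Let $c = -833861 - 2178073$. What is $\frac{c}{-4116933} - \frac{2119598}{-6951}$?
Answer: $\frac{971908767352}{3179644587} \approx 305.67$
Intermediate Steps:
$c = -3011934$ ($c = -833861 - 2178073 = -3011934$)
$\frac{c}{-4116933} - \frac{2119598}{-6951} = - \frac{3011934}{-4116933} - \frac{2119598}{-6951} = \left(-3011934\right) \left(- \frac{1}{4116933}\right) - - \frac{2119598}{6951} = \frac{1003978}{1372311} + \frac{2119598}{6951} = \frac{971908767352}{3179644587}$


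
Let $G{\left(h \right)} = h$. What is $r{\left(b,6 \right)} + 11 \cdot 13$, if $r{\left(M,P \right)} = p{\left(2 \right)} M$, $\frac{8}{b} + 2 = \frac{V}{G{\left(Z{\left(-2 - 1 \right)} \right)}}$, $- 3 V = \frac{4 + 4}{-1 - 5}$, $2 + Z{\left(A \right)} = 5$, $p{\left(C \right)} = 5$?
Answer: $\frac{607}{5} \approx 121.4$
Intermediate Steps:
$Z{\left(A \right)} = 3$ ($Z{\left(A \right)} = -2 + 5 = 3$)
$V = \frac{4}{9}$ ($V = - \frac{\left(4 + 4\right) \frac{1}{-1 - 5}}{3} = - \frac{8 \frac{1}{-6}}{3} = - \frac{8 \left(- \frac{1}{6}\right)}{3} = \left(- \frac{1}{3}\right) \left(- \frac{4}{3}\right) = \frac{4}{9} \approx 0.44444$)
$b = - \frac{108}{25}$ ($b = \frac{8}{-2 + \frac{4}{9 \cdot 3}} = \frac{8}{-2 + \frac{4}{9} \cdot \frac{1}{3}} = \frac{8}{-2 + \frac{4}{27}} = \frac{8}{- \frac{50}{27}} = 8 \left(- \frac{27}{50}\right) = - \frac{108}{25} \approx -4.32$)
$r{\left(M,P \right)} = 5 M$
$r{\left(b,6 \right)} + 11 \cdot 13 = 5 \left(- \frac{108}{25}\right) + 11 \cdot 13 = - \frac{108}{5} + 143 = \frac{607}{5}$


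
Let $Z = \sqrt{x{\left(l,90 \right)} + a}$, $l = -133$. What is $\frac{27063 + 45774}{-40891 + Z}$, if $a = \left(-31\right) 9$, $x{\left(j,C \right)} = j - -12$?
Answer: $- \frac{2978377767}{1672074281} - \frac{1456740 i}{1672074281} \approx -1.7812 - 0.00087122 i$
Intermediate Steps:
$x{\left(j,C \right)} = 12 + j$ ($x{\left(j,C \right)} = j + 12 = 12 + j$)
$a = -279$
$Z = 20 i$ ($Z = \sqrt{\left(12 - 133\right) - 279} = \sqrt{-121 - 279} = \sqrt{-400} = 20 i \approx 20.0 i$)
$\frac{27063 + 45774}{-40891 + Z} = \frac{27063 + 45774}{-40891 + 20 i} = 72837 \frac{-40891 - 20 i}{1672074281} = \frac{72837 \left(-40891 - 20 i\right)}{1672074281}$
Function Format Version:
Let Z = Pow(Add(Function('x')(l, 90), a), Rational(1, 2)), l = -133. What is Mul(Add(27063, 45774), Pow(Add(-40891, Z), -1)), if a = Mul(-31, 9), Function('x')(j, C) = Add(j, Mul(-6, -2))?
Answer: Add(Rational(-2978377767, 1672074281), Mul(Rational(-1456740, 1672074281), I)) ≈ Add(-1.7812, Mul(-0.00087122, I))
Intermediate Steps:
Function('x')(j, C) = Add(12, j) (Function('x')(j, C) = Add(j, 12) = Add(12, j))
a = -279
Z = Mul(20, I) (Z = Pow(Add(Add(12, -133), -279), Rational(1, 2)) = Pow(Add(-121, -279), Rational(1, 2)) = Pow(-400, Rational(1, 2)) = Mul(20, I) ≈ Mul(20.000, I))
Mul(Add(27063, 45774), Pow(Add(-40891, Z), -1)) = Mul(Add(27063, 45774), Pow(Add(-40891, Mul(20, I)), -1)) = Mul(72837, Mul(Rational(1, 1672074281), Add(-40891, Mul(-20, I)))) = Mul(Rational(72837, 1672074281), Add(-40891, Mul(-20, I)))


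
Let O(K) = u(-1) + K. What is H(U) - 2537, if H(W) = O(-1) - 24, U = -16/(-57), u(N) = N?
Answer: -2563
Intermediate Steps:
O(K) = -1 + K
U = 16/57 (U = -16*(-1/57) = 16/57 ≈ 0.28070)
H(W) = -26 (H(W) = (-1 - 1) - 24 = -2 - 24 = -26)
H(U) - 2537 = -26 - 2537 = -2563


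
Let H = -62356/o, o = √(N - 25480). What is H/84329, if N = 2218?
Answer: 4454*I*√23262/140118657 ≈ 0.0048482*I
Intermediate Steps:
o = I*√23262 (o = √(2218 - 25480) = √(-23262) = I*√23262 ≈ 152.52*I)
H = 31178*I*√23262/11631 (H = -62356*(-I*√23262/23262) = -(-31178)*I*√23262/11631 = 31178*I*√23262/11631 ≈ 408.84*I)
H/84329 = (31178*I*√23262/11631)/84329 = (31178*I*√23262/11631)*(1/84329) = 4454*I*√23262/140118657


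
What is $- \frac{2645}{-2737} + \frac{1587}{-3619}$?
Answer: $\frac{32476}{61523} \approx 0.52787$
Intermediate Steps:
$- \frac{2645}{-2737} + \frac{1587}{-3619} = \left(-2645\right) \left(- \frac{1}{2737}\right) + 1587 \left(- \frac{1}{3619}\right) = \frac{115}{119} - \frac{1587}{3619} = \frac{32476}{61523}$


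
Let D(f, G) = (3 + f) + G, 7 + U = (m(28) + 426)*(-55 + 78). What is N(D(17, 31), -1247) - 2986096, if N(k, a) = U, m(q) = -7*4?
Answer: -2976949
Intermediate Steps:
m(q) = -28
U = 9147 (U = -7 + (-28 + 426)*(-55 + 78) = -7 + 398*23 = -7 + 9154 = 9147)
D(f, G) = 3 + G + f
N(k, a) = 9147
N(D(17, 31), -1247) - 2986096 = 9147 - 2986096 = -2976949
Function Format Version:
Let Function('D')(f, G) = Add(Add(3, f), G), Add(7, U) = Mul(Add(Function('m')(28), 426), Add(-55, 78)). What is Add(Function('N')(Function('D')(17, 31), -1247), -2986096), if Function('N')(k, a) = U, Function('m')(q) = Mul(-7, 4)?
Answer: -2976949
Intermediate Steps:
Function('m')(q) = -28
U = 9147 (U = Add(-7, Mul(Add(-28, 426), Add(-55, 78))) = Add(-7, Mul(398, 23)) = Add(-7, 9154) = 9147)
Function('D')(f, G) = Add(3, G, f)
Function('N')(k, a) = 9147
Add(Function('N')(Function('D')(17, 31), -1247), -2986096) = Add(9147, -2986096) = -2976949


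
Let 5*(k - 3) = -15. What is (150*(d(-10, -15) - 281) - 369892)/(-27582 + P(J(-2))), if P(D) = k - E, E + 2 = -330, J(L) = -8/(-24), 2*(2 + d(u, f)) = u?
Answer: 206546/13625 ≈ 15.159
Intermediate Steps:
k = 0 (k = 3 + (⅕)*(-15) = 3 - 3 = 0)
d(u, f) = -2 + u/2
J(L) = ⅓ (J(L) = -8*(-1/24) = ⅓)
E = -332 (E = -2 - 330 = -332)
P(D) = 332 (P(D) = 0 - 1*(-332) = 0 + 332 = 332)
(150*(d(-10, -15) - 281) - 369892)/(-27582 + P(J(-2))) = (150*((-2 + (½)*(-10)) - 281) - 369892)/(-27582 + 332) = (150*((-2 - 5) - 281) - 369892)/(-27250) = (150*(-7 - 281) - 369892)*(-1/27250) = (150*(-288) - 369892)*(-1/27250) = (-43200 - 369892)*(-1/27250) = -413092*(-1/27250) = 206546/13625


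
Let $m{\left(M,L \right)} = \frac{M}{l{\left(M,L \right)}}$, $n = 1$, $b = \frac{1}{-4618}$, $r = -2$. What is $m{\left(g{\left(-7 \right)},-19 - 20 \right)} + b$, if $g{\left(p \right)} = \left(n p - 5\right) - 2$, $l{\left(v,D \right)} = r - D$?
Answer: $- \frac{64689}{170866} \approx -0.37859$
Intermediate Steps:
$b = - \frac{1}{4618} \approx -0.00021654$
$l{\left(v,D \right)} = -2 - D$
$g{\left(p \right)} = -7 + p$ ($g{\left(p \right)} = \left(1 p - 5\right) - 2 = \left(p - 5\right) - 2 = \left(-5 + p\right) - 2 = -7 + p$)
$m{\left(M,L \right)} = \frac{M}{-2 - L}$
$m{\left(g{\left(-7 \right)},-19 - 20 \right)} + b = - \frac{-7 - 7}{2 - 39} - \frac{1}{4618} = \left(-1\right) \left(-14\right) \frac{1}{2 - 39} - \frac{1}{4618} = \left(-1\right) \left(-14\right) \frac{1}{-37} - \frac{1}{4618} = \left(-1\right) \left(-14\right) \left(- \frac{1}{37}\right) - \frac{1}{4618} = - \frac{14}{37} - \frac{1}{4618} = - \frac{64689}{170866}$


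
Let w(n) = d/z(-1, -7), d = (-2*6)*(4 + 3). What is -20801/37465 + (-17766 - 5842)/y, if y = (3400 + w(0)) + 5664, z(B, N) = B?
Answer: -268690317/85682455 ≈ -3.1359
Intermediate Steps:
d = -84 (d = -12*7 = -84)
w(n) = 84 (w(n) = -84/(-1) = -84*(-1) = 84)
y = 9148 (y = (3400 + 84) + 5664 = 3484 + 5664 = 9148)
-20801/37465 + (-17766 - 5842)/y = -20801/37465 + (-17766 - 5842)/9148 = -20801*1/37465 - 23608*1/9148 = -20801/37465 - 5902/2287 = -268690317/85682455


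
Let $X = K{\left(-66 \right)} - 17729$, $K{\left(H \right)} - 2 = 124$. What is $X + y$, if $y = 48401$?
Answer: $30798$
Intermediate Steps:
$K{\left(H \right)} = 126$ ($K{\left(H \right)} = 2 + 124 = 126$)
$X = -17603$ ($X = 126 - 17729 = -17603$)
$X + y = -17603 + 48401 = 30798$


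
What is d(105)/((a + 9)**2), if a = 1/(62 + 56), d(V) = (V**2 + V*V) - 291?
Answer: 302972316/1129969 ≈ 268.12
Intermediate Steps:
d(V) = -291 + 2*V**2 (d(V) = (V**2 + V**2) - 291 = 2*V**2 - 291 = -291 + 2*V**2)
a = 1/118 ≈ 0.0084746
d(105)/((a + 9)**2) = (-291 + 2*105**2)/((1/118 + 9)**2) = (-291 + 2*11025)/((1063/118)**2) = (-291 + 22050)/(1129969/13924) = 21759*(13924/1129969) = 302972316/1129969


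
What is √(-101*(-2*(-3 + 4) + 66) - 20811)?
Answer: 5*I*√1091 ≈ 165.15*I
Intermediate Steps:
√(-101*(-2*(-3 + 4) + 66) - 20811) = √(-101*(-2*1 + 66) - 20811) = √(-101*(-2 + 66) - 20811) = √(-101*64 - 20811) = √(-6464 - 20811) = √(-27275) = 5*I*√1091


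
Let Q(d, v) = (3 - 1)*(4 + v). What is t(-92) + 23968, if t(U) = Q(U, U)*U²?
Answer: -1465696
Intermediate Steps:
Q(d, v) = 8 + 2*v (Q(d, v) = 2*(4 + v) = 8 + 2*v)
t(U) = U²*(8 + 2*U) (t(U) = (8 + 2*U)*U² = U²*(8 + 2*U))
t(-92) + 23968 = 2*(-92)²*(4 - 92) + 23968 = 2*8464*(-88) + 23968 = -1489664 + 23968 = -1465696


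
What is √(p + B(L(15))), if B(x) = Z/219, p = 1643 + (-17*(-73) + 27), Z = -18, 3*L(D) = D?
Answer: √15512281/73 ≈ 53.953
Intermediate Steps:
L(D) = D/3
p = 2911 (p = 1643 + (1241 + 27) = 1643 + 1268 = 2911)
B(x) = -6/73 (B(x) = -18/219 = -18*1/219 = -6/73)
√(p + B(L(15))) = √(2911 - 6/73) = √(212497/73) = √15512281/73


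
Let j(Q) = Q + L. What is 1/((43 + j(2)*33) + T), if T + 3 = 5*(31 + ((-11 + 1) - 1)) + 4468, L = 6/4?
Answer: 2/9447 ≈ 0.00021171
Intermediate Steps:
L = 3/2 (L = 6*(1/4) = 3/2 ≈ 1.5000)
j(Q) = 3/2 + Q (j(Q) = Q + 3/2 = 3/2 + Q)
T = 4565 (T = -3 + (5*(31 + ((-11 + 1) - 1)) + 4468) = -3 + (5*(31 + (-10 - 1)) + 4468) = -3 + (5*(31 - 11) + 4468) = -3 + (5*20 + 4468) = -3 + (100 + 4468) = -3 + 4568 = 4565)
1/((43 + j(2)*33) + T) = 1/((43 + (3/2 + 2)*33) + 4565) = 1/((43 + (7/2)*33) + 4565) = 1/((43 + 231/2) + 4565) = 1/(317/2 + 4565) = 1/(9447/2) = 2/9447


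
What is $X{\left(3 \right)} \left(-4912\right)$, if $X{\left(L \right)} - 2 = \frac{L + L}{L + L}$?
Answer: $-14736$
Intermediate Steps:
$X{\left(L \right)} = 3$ ($X{\left(L \right)} = 2 + \frac{L + L}{L + L} = 2 + \frac{2 L}{2 L} = 2 + 2 L \frac{1}{2 L} = 2 + 1 = 3$)
$X{\left(3 \right)} \left(-4912\right) = 3 \left(-4912\right) = -14736$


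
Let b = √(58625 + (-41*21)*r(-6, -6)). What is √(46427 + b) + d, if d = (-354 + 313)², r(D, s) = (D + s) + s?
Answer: 1681 + √(46427 + √74123) ≈ 1897.1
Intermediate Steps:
r(D, s) = D + 2*s
d = 1681 (d = (-41)² = 1681)
b = √74123 (b = √(58625 + (-41*21)*(-6 + 2*(-6))) = √(58625 - 861*(-6 - 12)) = √(58625 - 861*(-18)) = √(58625 + 15498) = √74123 ≈ 272.26)
√(46427 + b) + d = √(46427 + √74123) + 1681 = 1681 + √(46427 + √74123)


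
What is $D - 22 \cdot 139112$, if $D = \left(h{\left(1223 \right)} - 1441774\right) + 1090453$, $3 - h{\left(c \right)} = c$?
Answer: $-3413005$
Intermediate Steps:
$h{\left(c \right)} = 3 - c$
$D = -352541$ ($D = \left(\left(3 - 1223\right) - 1441774\right) + 1090453 = \left(-1220 - 1441774\right) + 1090453 = -1442994 + 1090453 = -352541$)
$D - 22 \cdot 139112 = -352541 - 22 \cdot 139112 = -352541 - 3060464 = -3413005$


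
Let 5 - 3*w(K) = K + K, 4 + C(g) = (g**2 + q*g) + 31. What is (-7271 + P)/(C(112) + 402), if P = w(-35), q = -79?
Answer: -7246/4125 ≈ -1.7566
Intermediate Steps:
C(g) = 27 + g**2 - 79*g (C(g) = -4 + ((g**2 - 79*g) + 31) = -4 + (31 + g**2 - 79*g) = 27 + g**2 - 79*g)
w(K) = 5/3 - 2*K/3 (w(K) = 5/3 - (K + K)/3 = 5/3 - 2*K/3)
P = 25 (P = 5/3 - 2/3*(-35) = 5/3 + 70/3 = 25)
(-7271 + P)/(C(112) + 402) = (-7271 + 25)/((27 + 112**2 - 79*112) + 402) = -7246/((27 + 12544 - 8848) + 402) = -7246/(3723 + 402) = -7246/4125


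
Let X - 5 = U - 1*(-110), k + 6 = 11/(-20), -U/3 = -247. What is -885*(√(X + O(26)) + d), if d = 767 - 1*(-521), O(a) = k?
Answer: -1139880 - 177*√84945/2 ≈ -1.1657e+6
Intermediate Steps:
U = 741 (U = -3*(-247) = 741)
k = -131/20 (k = -6 + 11/(-20) = -6 + 11*(-1/20) = -6 - 11/20 = -131/20 ≈ -6.5500)
O(a) = -131/20
X = 856 (X = 5 + (741 - 1*(-110)) = 5 + (741 + 110) = 5 + 851 = 856)
d = 1288 (d = 767 + 521 = 1288)
-885*(√(X + O(26)) + d) = -885*(√(856 - 131/20) + 1288) = -885*(√(16989/20) + 1288) = -885*(√84945/10 + 1288) = -885*(1288 + √84945/10) = -1139880 - 177*√84945/2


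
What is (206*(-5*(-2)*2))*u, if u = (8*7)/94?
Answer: 115360/47 ≈ 2454.5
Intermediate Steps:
u = 28/47 (u = 56*(1/94) = 28/47 ≈ 0.59575)
(206*(-5*(-2)*2))*u = (206*(-5*(-2)*2))*(28/47) = (206*(10*2))*(28/47) = (206*20)*(28/47) = 4120*(28/47) = 115360/47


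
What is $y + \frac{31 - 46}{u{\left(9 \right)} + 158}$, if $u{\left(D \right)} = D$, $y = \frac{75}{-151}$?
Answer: $- \frac{14790}{25217} \approx -0.58651$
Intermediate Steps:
$y = - \frac{75}{151}$ ($y = 75 \left(- \frac{1}{151}\right) = - \frac{75}{151} \approx -0.49669$)
$y + \frac{31 - 46}{u{\left(9 \right)} + 158} = - \frac{75}{151} + \frac{31 - 46}{9 + 158} = - \frac{75}{151} + \frac{31 - 46}{167} = - \frac{75}{151} - \frac{15}{167} = - \frac{14790}{25217}$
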